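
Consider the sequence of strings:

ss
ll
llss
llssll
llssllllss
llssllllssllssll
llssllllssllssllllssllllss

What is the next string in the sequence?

llssllllssllssllllssllllssllssllllssllssll

Each term (from the third on) is the previous term followed by the one before it: term 3 = ll·ss = llss.
The next term joins llssllllssllssllllssllllss and llssllllssllssll.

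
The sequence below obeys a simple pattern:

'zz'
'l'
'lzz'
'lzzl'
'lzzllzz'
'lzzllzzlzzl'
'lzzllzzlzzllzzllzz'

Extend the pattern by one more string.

Each term (from the third on) is the previous term followed by the one before it: term 3 = l·zz = lzz.
Continuing: lzzllzzlzzllzzllzz · lzzllzzlzzl gives term 8.

lzzllzzlzzllzzllzzlzzllzzlzzl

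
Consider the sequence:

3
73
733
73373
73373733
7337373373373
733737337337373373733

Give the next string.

7337373373373733737337337373373373

This is a Fibonacci-style word recurrence s(k) = s(k−1)·s(k−2): e.g. 73·3 = 733.
The next term joins 733737337337373373733 and 7337373373373.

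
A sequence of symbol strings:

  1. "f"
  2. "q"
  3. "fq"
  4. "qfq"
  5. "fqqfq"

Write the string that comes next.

qfqfqqfq

Each term (from the third on) is the two preceding terms concatenated in order: term 3 = f·q = fq.
Continuing: qfq · fqqfq gives term 6.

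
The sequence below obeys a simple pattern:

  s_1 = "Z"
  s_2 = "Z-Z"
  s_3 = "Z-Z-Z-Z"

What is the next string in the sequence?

Each string is two copies of the previous one joined by '-'.
So the next term is two copies of Z-Z-Z-Z with '-' between the halves.

Z-Z-Z-Z-Z-Z-Z-Z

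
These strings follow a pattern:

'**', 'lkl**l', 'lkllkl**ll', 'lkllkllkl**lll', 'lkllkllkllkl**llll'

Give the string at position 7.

lkllkllkllkllkllkl**llllll

Each term wraps the previous one in lkl on the left and l on the right.
From lkllkllkllkl**llll, 2 further steps: lkllkllkllkl**llll → lkllkllkllkllkl**lllll → (answer).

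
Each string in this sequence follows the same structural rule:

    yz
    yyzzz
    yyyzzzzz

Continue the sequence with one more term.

yyyyzzzzzzz

Each string has the form y^{n} z^{2n-1} (n = 1, 2, …).
At n = 4 the blocks have lengths 4, 7.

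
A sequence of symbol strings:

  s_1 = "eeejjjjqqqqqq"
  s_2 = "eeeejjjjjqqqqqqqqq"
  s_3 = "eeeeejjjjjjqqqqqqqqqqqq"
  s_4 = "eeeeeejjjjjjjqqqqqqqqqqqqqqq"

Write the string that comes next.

eeeeeeejjjjjjjjqqqqqqqqqqqqqqqqqq

Reading off run lengths: e runs 3, 4, 5, 6; j runs 4, 5, 6, 7; q runs 6, 9, 12, 15 — each is linear in n, where the shown terms are n = 2, 3, 4, 5.
Setting n = 6 gives 7, 8, 18 characters in each block.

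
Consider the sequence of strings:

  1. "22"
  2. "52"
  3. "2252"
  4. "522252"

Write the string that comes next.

2252522252

Each term (from the third on) is the two preceding terms concatenated in order: term 3 = 22·52 = 2252.
The next term joins 2252 and 522252.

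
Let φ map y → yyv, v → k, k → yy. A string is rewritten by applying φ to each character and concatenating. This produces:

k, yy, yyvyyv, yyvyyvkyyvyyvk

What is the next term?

yyvyyvkyyvyyvkyyyyvyyvkyyvyyvkyy

Applying the rule to each of the 14 symbols of yyvyyvkyyvyyvk gives the pieces yyv yyv k yyv yyv k yy yyv yyv k yyv yyv k yy, which concatenate to the answer.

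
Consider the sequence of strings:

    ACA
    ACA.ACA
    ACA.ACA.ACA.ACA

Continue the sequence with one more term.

s(k+1) = s(k)·.·s(k) — each term doubles the last with '.' between the halves.
Doubling ACA.ACA.ACA.ACA with '.' between the halves:

ACA.ACA.ACA.ACA.ACA.ACA.ACA.ACA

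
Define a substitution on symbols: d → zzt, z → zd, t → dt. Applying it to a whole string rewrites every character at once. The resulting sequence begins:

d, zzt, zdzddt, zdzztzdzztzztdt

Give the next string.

φ(zdzztzdzztzztdt) expands symbol-by-symbol to zd zzt zd zd dt zd zzt zd zd dt zd zd dt zzt dt; joining the 15 pieces gives the next term.

zdzztzdzddtzdzztzdzddtzdzddtzztdt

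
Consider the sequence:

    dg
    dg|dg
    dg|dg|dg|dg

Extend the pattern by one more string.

dg|dg|dg|dg|dg|dg|dg|dg

s(k+1) = s(k)·|·s(k) — each term doubles the last with '|' between the halves.
So the next term is two copies of dg|dg|dg|dg with '|' between the halves.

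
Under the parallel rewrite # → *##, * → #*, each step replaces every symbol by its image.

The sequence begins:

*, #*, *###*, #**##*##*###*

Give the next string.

Applying the rule to each of the 13 symbols of #**##*##*###* gives the pieces *## #* #* *## *## #* *## *## #* *## *## *## #*, which concatenate to the answer.

*###*#**##*###**##*###**##*##*###*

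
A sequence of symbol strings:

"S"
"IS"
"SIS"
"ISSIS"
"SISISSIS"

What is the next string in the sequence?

From term 3 onward, concatenate the second-to-last term with the last: S·IS = SIS, IS·SIS = ISSIS, …
So term 6 is ISSIS·SISISSIS.

ISSISSISISSIS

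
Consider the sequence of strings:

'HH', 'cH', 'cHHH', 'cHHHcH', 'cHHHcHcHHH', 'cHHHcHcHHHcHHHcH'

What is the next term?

cHHHcHcHHHcHHHcHcHHHcHcHHH

Each term (from the third on) is the previous term followed by the one before it: term 3 = cH·HH = cHHH.
So term 7 is cHHHcHcHHHcHHHcH·cHHHcHcHHH.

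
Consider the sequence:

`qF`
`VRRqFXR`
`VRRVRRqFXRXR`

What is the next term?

VRRVRRVRRqFXRXRXR

Each term wraps the previous one in VRR on the left and XR on the right.
One more step from VRRVRRqFXRXR gives the answer.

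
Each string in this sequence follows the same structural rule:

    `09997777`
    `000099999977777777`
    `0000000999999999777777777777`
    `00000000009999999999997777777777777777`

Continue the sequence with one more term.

Each string has the form 0^{3n-2} 9^{3n} 7^{4n} (n = 1, 2, …).
For the next term, n = 5, so the run lengths are 13, 15, 20.

000000000000099999999999999977777777777777777777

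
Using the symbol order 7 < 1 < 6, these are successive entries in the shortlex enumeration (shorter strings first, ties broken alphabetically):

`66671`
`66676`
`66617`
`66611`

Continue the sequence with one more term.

66616

The successor of 66611 increments the rightmost position that isn't already 6 and resets every position after it to 7.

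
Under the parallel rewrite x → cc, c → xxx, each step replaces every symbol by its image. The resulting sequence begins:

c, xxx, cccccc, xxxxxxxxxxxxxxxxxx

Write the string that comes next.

cccccccccccccccccccccccccccccccccccc

φ(xxxxxxxxxxxxxxxxxx) expands symbol-by-symbol to cc cc cc cc cc cc cc cc cc cc cc cc cc cc cc cc cc cc; joining the 18 pieces gives the next term.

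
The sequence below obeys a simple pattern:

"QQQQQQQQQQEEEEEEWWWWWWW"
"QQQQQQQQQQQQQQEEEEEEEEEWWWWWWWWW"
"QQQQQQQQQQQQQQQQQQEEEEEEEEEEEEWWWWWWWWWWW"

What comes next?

QQQQQQQQQQQQQQQQQQQQQQEEEEEEEEEEEEEEEWWWWWWWWWWWWW

Each string has the form Q^{4n+2} E^{3n} W^{2n+3}, where the shown terms are n = 2, 3, 4.
Setting n = 5 gives 22, 15, 13 characters in each block.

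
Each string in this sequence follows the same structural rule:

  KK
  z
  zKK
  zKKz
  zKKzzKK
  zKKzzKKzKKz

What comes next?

This is a Fibonacci-style word recurrence s(k) = s(k−1)·s(k−2): e.g. z·KK = zKK.
So term 7 is zKKzzKKzKKz·zKKzzKK.

zKKzzKKzKKzzKKzzKK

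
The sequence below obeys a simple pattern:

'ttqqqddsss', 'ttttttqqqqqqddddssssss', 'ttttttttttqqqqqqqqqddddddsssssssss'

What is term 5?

ttttttttttttttttttqqqqqqqqqqqqqqqddddddddddsssssssssssssss

Reading off run lengths: t runs 2, 6, 10; q runs 3, 6, 9; d runs 2, 4, 6; s runs 3, 6, 9 — each is linear in n (n = 1, 2, …).
Setting n = 5 gives 18, 15, 10, 15 characters in each block.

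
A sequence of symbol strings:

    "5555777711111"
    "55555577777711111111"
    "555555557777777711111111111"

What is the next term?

5555555555777777777711111111111111

Term n consists of 2n 5's, followed by 2n 7's, followed by 3n-1 1's, where the shown terms are n = 2, 3, 4.
At n = 5 the blocks have lengths 10, 10, 14.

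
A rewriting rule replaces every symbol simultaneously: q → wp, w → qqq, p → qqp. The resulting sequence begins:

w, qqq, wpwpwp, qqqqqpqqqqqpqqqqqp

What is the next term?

wpwpwpwpwpqqpwpwpwpwpwpqqpwpwpwpwpwpqqp

φ(qqqqqpqqqqqpqqqqqp) expands symbol-by-symbol to wp wp wp wp wp qqp wp wp wp wp wp qqp wp wp wp wp wp qqp; joining the 18 pieces gives the next term.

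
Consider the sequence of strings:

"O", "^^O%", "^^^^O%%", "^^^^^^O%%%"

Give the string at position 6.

Each term wraps the previous one in ^^ on the left and % on the right.
From ^^^^^^O%%%, 2 further steps: ^^^^^^O%%% → ^^^^^^^^O%%%% → (answer).

^^^^^^^^^^O%%%%%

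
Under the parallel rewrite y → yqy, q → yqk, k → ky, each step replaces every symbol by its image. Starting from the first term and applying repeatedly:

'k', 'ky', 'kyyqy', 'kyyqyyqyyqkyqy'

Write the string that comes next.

Applying the rule to each of the 14 symbols of kyyqyyqyyqkyqy gives the pieces ky yqy yqy yqk yqy yqy yqk yqy yqy yqk ky yqy yqk yqy, which concatenate to the answer.

kyyqyyqyyqkyqyyqyyqkyqyyqyyqkkyyqyyqkyqy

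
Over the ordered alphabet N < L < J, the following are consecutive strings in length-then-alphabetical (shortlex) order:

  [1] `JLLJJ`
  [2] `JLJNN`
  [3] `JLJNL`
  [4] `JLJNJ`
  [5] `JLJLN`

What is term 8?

JLJJN

Stepping forward 3 times from JLJLN: JLJLN → JLJLL → JLJLJ, then the target.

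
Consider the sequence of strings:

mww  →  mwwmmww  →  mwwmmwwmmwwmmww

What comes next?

Each string is two copies of the previous one joined by 'm'.
So the next term is two copies of mwwmmwwmmwwmmww with 'm' between the halves.

mwwmmwwmmwwmmwwmmwwmmwwmmwwmmww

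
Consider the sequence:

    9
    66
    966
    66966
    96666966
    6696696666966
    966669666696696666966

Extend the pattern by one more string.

6696696666966966669666696696666966

Each term (from the third on) is the two preceding terms concatenated in order: term 3 = 9·66 = 966.
Continuing: 6696696666966 · 966669666696696666966 gives term 8.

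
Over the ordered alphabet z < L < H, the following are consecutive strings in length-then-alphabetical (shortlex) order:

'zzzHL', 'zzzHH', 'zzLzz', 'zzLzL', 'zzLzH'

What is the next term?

zzLLz

Find the rightmost character of zzLzH below H, bump it to the next letter, and reset everything to its right to z.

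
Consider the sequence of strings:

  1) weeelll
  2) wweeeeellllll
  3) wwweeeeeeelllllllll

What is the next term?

The n-th term is n w's then 2n+1 e's then 3n l's (n = 1, 2, …).
At n = 4 the blocks have lengths 4, 9, 12.

wwwweeeeeeeeellllllllllll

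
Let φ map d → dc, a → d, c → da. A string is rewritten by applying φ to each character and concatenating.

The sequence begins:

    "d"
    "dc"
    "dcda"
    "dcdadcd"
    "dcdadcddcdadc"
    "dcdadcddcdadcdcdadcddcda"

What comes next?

dcdadcddcdadcdcdadcddcdadcdadcddcdadcdcdadcd

Applying the rule to each of the 24 symbols of dcdadcddcdadcdcdadcddcda gives the pieces dc da dc d dc da dc dc da dc d dc da dc da dc d dc da dc dc da dc d, which concatenate to the answer.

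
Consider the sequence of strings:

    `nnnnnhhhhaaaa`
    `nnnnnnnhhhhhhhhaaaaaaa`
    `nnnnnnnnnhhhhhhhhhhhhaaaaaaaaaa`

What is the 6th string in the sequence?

nnnnnnnnnnnnnnnhhhhhhhhhhhhhhhhhhhhhhhhaaaaaaaaaaaaaaaaaaa

The n-th term is 2n+3 n's then 4n h's then 3n+1 a's (n = 1, 2, …).
Setting n = 6 gives 15, 24, 19 characters in each block.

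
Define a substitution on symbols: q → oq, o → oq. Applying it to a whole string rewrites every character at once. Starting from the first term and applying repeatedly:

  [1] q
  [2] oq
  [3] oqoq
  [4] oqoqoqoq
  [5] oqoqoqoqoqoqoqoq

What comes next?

φ(oqoqoqoqoqoqoqoq) expands symbol-by-symbol to oq oq oq oq oq oq oq oq oq oq oq oq oq oq oq oq; joining the 16 pieces gives the next term.

oqoqoqoqoqoqoqoqoqoqoqoqoqoqoqoq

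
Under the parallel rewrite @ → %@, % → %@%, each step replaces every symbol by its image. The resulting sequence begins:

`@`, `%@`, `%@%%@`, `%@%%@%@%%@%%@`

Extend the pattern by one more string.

Replace each of the 13 characters of %@%%@%@%%@%%@ in place — %@% %@ %@% %@% %@ %@% %@ %@% %@% %@ %@% %@% %@ — and concatenate.

%@%%@%@%%@%%@%@%%@%@%%@%%@%@%%@%%@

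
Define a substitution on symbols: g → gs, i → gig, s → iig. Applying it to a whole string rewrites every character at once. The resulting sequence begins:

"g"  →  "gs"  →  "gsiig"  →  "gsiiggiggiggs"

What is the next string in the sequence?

gsiiggiggiggsgsgiggsgsgiggsgsiig

Applying the rule to each of the 13 symbols of gsiiggiggiggs gives the pieces gs iig gig gig gs gs gig gs gs gig gs gs iig, which concatenate to the answer.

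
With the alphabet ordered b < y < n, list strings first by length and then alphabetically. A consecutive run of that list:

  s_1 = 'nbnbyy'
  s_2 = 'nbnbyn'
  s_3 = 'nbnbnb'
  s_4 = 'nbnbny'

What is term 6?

nbnybb

Advancing 2 positions from nbnbny through nbnbny → nbnbnn reaches term 6.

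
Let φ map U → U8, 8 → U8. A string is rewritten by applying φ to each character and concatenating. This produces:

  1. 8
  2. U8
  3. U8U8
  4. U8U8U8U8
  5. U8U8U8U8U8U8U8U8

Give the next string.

Replace each of the 16 characters of U8U8U8U8U8U8U8U8 in place — U8 U8 U8 U8 U8 U8 U8 U8 U8 U8 U8 U8 U8 U8 U8 U8 — and concatenate.

U8U8U8U8U8U8U8U8U8U8U8U8U8U8U8U8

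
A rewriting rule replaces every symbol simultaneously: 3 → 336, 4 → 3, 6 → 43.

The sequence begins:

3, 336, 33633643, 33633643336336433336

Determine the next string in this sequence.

Replace each of the 20 characters of 33633643336336433336 in place — 336 336 43 336 336 43 3 336 336 336 43 336 336 43 3 336 336 336 336 43 — and concatenate.

336336433363364333363363364333633643333633633633643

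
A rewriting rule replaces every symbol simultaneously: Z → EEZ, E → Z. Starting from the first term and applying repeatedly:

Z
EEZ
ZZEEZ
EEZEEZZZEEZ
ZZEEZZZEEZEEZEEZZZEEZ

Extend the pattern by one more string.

Rewriting the 21 symbols of ZZEEZZZEEZEEZEEZZZEEZ one by one yields EEZ EEZ Z Z EEZ EEZ EEZ Z Z EEZ Z Z EEZ Z Z EEZ EEZ EEZ Z Z EEZ; concatenated:

EEZEEZZZEEZEEZEEZZZEEZZZEEZZZEEZEEZEEZZZEEZ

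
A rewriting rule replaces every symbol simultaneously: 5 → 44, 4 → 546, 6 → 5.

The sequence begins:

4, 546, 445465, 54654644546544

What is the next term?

44546544546554654644546544546546

Replace each of the 14 characters of 54654644546544 in place — 44 546 5 44 546 5 546 546 44 546 5 44 546 546 — and concatenate.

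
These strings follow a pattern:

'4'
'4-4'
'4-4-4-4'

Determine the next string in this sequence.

s(k+1) = s(k)·-·s(k) — each term doubles the last with '-' between the halves.
Doubling 4-4-4-4 with '-' between the halves:

4-4-4-4-4-4-4-4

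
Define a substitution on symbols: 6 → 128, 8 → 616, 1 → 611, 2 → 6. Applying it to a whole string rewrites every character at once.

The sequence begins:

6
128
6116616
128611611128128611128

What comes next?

Replace each of the 21 characters of 128611611128128611128 in place — 611 6 616 128 611 611 128 611 611 611 6 616 611 6 616 128 611 611 611 6 616 — and concatenate.

6116616128611611128611611611661661166161286116116116616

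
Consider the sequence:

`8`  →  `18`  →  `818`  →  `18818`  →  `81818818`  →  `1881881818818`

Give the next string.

818188181881881818818

From term 3 onward, concatenate the second-to-last term with the last: 8·18 = 818, 18·818 = 18818, …
So term 7 is 81818818·1881881818818.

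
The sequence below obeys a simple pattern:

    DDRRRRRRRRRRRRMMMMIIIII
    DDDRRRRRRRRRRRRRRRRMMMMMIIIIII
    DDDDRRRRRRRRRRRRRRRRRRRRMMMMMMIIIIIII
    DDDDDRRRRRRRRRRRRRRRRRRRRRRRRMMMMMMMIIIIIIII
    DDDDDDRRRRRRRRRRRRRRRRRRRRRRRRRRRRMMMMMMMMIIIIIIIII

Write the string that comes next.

The n-th term is n-1 D's then 4n R's then n+1 M's then n+2 I's, where the shown terms are n = 3, 4, 5, 6, 7.
Setting n = 8 gives 7, 32, 9, 10 characters in each block.

DDDDDDDRRRRRRRRRRRRRRRRRRRRRRRRRRRRRRRRMMMMMMMMMIIIIIIIIII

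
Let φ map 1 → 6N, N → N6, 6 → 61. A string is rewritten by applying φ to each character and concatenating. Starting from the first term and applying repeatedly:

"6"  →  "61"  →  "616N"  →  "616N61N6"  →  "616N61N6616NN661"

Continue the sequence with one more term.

φ(616N61N6616NN661) expands symbol-by-symbol to 61 6N 61 N6 61 6N N6 61 61 6N 61 N6 N6 61 61 6N; joining the 16 pieces gives the next term.

616N61N6616NN661616N61N6N661616N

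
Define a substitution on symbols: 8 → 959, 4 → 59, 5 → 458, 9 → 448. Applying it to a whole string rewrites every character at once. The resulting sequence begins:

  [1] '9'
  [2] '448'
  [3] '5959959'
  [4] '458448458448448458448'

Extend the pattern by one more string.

Replace each of the 21 characters of 458448458448448458448 in place — 59 458 959 59 59 959 59 458 959 59 59 959 59 59 959 59 458 959 59 59 959 — and concatenate.

5945895959599595945895959599595959959594589595959959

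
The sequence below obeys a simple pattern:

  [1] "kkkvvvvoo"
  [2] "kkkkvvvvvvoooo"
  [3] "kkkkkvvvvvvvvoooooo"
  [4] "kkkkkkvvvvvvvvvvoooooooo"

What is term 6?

kkkkkkkkvvvvvvvvvvvvvvoooooooooooo

Reading off run lengths: k runs 3, 4, 5, 6; v runs 4, 6, 8, 10; o runs 2, 4, 6, 8 — each is linear in n (n = 1, 2, …).
For term 6, n = 6, so the run lengths are 8, 14, 12.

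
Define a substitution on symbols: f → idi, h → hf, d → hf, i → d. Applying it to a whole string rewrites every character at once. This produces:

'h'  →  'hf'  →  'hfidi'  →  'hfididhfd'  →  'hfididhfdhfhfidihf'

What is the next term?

Rewriting the 18 symbols of hfididhfdhfhfidihf one by one yields hf idi d hf d hf hf idi hf hf idi hf idi d hf d hf idi; concatenated:

hfididhfdhfhfidihfhfidihfididhfdhfidi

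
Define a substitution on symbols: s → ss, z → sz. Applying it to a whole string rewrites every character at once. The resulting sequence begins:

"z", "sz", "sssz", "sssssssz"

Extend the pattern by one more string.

sssssssssssssssz

Apply φ to sssssssz symbol by symbol: s→ss, s→ss, s→ss, s→ss, s→ss, s→ss, s→ss, z→sz; joined: ss ss ss ss ss ss ss sz.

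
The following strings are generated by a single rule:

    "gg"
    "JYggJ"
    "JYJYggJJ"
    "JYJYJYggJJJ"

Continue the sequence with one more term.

s(k+1) = JY·s(k)·J, so each term gains JY as a prefix and J as a suffix.
One more step from JYJYJYggJJJ gives the answer.

JYJYJYJYggJJJJ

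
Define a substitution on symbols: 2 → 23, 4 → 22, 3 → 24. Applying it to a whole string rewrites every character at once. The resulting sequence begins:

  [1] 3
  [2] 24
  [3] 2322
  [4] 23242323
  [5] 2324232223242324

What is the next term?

Rewriting the 16 symbols of 2324232223242324 one by one yields 23 24 23 22 23 24 23 23 23 24 23 22 23 24 23 22; concatenated:

23242322232423232324232223242322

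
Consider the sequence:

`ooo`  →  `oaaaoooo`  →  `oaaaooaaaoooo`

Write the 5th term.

Every step adds oaaao at the front: s(k+1) = oaaao·s(k).
From oaaaooaaaoooo, 2 further steps: oaaaooaaaoooo → oaaaooaaaooaaaoooo → (answer).

oaaaooaaaooaaaooaaaoooo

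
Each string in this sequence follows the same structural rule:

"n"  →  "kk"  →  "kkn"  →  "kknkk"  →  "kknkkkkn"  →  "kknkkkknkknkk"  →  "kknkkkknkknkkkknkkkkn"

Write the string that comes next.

kknkkkknkknkkkknkkkknkknkkkknkknkk

From term 3 onward, concatenate the last term with the second-to-last: kk·n = kkn, kkn·kk = kknkk, …
The next term joins kknkkkknkknkkkknkkkkn and kknkkkknkknkk.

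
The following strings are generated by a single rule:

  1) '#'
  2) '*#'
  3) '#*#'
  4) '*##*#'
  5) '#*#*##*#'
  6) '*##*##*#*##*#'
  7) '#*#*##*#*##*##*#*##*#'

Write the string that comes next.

This is a Fibonacci-style word recurrence s(k) = s(k−2)·s(k−1): e.g. #·*# = #*#.
So term 8 is *##*##*#*##*#·#*#*##*#*##*##*#*##*#.

*##*##*#*##*##*#*##*#*##*##*#*##*#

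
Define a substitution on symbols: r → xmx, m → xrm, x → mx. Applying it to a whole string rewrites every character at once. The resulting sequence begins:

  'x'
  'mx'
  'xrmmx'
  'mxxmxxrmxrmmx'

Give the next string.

φ(mxxmxxrmxrmmx) expands symbol-by-symbol to xrm mx mx xrm mx mx xmx xrm mx xmx xrm xrm mx; joining the 13 pieces gives the next term.

xrmmxmxxrmmxmxxmxxrmmxxmxxrmxrmmx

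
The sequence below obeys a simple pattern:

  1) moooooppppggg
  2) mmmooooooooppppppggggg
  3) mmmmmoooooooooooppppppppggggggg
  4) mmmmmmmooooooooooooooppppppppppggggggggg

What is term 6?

Reading off run lengths: m runs 1, 3, 5, 7; o runs 5, 8, 11, 14; p runs 4, 6, 8, 10; g runs 3, 5, 7, 9 — each is linear in n (n = 1, 2, …).
Setting n = 6 gives 11, 20, 14, 13 characters in each block.

mmmmmmmmmmmooooooooooooooooooooppppppppppppppggggggggggggg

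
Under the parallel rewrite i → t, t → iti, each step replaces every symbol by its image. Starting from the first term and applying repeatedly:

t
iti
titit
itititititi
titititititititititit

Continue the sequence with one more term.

itititititititititititititititititititititi

Replace each of the 21 characters of titititititititititit in place — iti t iti t iti t iti t iti t iti t iti t iti t iti t iti t iti — and concatenate.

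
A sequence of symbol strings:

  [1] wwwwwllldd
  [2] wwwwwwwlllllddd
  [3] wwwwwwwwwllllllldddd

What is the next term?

The n-th term is 2n+1 w's then 2n-1 l's then n d's, where the shown terms are n = 2, 3, 4.
Setting n = 5 gives 11, 9, 5 characters in each block.

wwwwwwwwwwwlllllllllddddd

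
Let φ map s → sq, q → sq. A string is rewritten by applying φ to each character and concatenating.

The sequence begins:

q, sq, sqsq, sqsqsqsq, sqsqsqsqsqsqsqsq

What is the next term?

sqsqsqsqsqsqsqsqsqsqsqsqsqsqsqsq

Replace each of the 16 characters of sqsqsqsqsqsqsqsq in place — sq sq sq sq sq sq sq sq sq sq sq sq sq sq sq sq — and concatenate.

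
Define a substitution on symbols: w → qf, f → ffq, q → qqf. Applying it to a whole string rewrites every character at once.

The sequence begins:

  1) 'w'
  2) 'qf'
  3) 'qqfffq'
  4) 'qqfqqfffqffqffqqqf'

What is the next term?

Replace each of the 18 characters of qqfqqfffqffqffqqqf in place — qqf qqf ffq qqf qqf ffq ffq ffq qqf ffq ffq qqf ffq ffq qqf qqf qqf ffq — and concatenate.

qqfqqfffqqqfqqfffqffqffqqqfffqffqqqfffqffqqqfqqfqqfffq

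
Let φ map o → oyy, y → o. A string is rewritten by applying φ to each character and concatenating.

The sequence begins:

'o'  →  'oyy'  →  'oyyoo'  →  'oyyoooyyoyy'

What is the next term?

oyyoooyyoyyoyyoooyyoo

Apply φ to oyyoooyyoyy symbol by symbol: o→oyy, y→o, y→o, o→oyy, o→oyy, o→oyy, y→o, y→o, o→oyy, y→o, y→o; joined: oyy o o oyy oyy oyy o o oyy o o.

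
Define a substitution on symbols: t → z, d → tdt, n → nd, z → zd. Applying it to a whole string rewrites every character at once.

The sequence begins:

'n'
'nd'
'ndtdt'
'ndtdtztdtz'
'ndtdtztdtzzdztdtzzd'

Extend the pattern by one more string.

Rewriting the 19 symbols of ndtdtztdtzzdztdtzzd one by one yields nd tdt z tdt z zd z tdt z zd zd tdt zd z tdt z zd zd tdt; concatenated:

ndtdtztdtzzdztdtzzdzdtdtzdztdtzzdzdtdt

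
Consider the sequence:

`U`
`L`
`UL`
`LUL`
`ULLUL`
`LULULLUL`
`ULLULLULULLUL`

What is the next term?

This is a Fibonacci-style word recurrence s(k) = s(k−2)·s(k−1): e.g. U·L = UL.
Continuing: LULULLUL · ULLULLULULLUL gives term 8.

LULULLULULLULLULULLUL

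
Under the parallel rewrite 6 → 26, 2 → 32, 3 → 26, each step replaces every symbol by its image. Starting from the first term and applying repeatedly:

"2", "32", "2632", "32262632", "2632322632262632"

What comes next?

Applying the rule to each of the 16 symbols of 2632322632262632 gives the pieces 32 26 26 32 26 32 32 26 26 32 32 26 32 26 26 32, which concatenate to the answer.

32262632263232262632322632262632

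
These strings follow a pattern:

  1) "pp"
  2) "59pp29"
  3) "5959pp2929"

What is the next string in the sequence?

Each term wraps the previous one in 59 on the left and 29 on the right.
One more step from 5959pp2929 gives the answer.

595959pp292929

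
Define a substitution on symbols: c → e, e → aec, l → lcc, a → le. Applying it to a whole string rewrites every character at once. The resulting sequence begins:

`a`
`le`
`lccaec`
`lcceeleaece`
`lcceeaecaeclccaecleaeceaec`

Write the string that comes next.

Rewriting the 26 symbols of lcceeaecaeclccaecleaeceaec one by one yields lcc e e aec aec le aec e le aec e lcc e e le aec e lcc aec le aec e aec le aec e; concatenated:

lcceeaecaecleaeceleaecelcceeleaecelccaecleaeceaecleaece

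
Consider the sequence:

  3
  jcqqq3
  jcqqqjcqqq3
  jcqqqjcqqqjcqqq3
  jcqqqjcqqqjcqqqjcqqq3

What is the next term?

jcqqqjcqqqjcqqqjcqqqjcqqq3

Every step adds jcqqq at the front: s(k+1) = jcqqq·s(k).
One more step from jcqqqjcqqqjcqqqjcqqq3 gives the answer.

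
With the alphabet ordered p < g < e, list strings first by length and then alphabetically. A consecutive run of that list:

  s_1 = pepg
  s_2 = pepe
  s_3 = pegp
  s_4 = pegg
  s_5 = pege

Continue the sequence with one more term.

peep

Find the rightmost character of pege below e, bump it to the next letter, and reset everything to its right to p.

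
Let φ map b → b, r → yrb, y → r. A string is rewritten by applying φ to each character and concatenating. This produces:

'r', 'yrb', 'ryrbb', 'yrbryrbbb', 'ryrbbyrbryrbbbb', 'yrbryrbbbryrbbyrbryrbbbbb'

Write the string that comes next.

ryrbbyrbryrbbbbyrbryrbbbryrbbyrbryrbbbbbb

φ(yrbryrbbbryrbbyrbryrbbbbb) expands symbol-by-symbol to r yrb b yrb r yrb b b b yrb r yrb b b r yrb b yrb r yrb b b b b b; joining the 25 pieces gives the next term.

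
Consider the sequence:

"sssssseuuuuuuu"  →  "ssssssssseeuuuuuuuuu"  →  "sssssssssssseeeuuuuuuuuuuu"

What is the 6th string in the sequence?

Term n consists of 3n s's, followed by n-1 e's, followed by 2n+3 u's, where the shown terms are n = 2, 3, 4.
For term 6, n = 7, so the run lengths are 21, 6, 17.

ssssssssssssssssssssseeeeeeuuuuuuuuuuuuuuuuu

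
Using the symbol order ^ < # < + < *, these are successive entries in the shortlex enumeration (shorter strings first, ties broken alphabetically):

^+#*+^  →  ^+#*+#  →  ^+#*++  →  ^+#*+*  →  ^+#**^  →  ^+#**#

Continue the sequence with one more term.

^+#**+

Find the rightmost character of ^+#**# below *, bump it to the next letter, and reset everything to its right to ^.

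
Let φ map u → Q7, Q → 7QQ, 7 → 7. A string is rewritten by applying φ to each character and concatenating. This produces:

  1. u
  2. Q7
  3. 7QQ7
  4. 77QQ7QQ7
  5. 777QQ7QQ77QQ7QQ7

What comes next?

Replace each of the 16 characters of 777QQ7QQ77QQ7QQ7 in place — 7 7 7 7QQ 7QQ 7 7QQ 7QQ 7 7 7QQ 7QQ 7 7QQ 7QQ 7 — and concatenate.

7777QQ7QQ77QQ7QQ777QQ7QQ77QQ7QQ7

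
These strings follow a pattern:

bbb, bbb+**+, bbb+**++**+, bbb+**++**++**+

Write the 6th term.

The strings grow by a fixed suffix +**+ each time.
From bbb+**++**++**+, 2 further steps: bbb+**++**++**+ → bbb+**++**++**++**+ → (answer).

bbb+**++**++**++**++**+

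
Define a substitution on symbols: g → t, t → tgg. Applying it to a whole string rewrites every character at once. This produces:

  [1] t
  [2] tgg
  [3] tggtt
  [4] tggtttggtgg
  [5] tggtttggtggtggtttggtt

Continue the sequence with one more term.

tggtttggtggtggtttggtttggtttggtggtggtttggtgg

Applying the rule to each of the 21 symbols of tggtttggtggtggtttggtt gives the pieces tgg t t tgg tgg tgg t t tgg t t tgg t t tgg tgg tgg t t tgg tgg, which concatenate to the answer.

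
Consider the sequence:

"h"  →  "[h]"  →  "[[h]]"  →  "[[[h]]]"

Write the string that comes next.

[[[[h]]]]

s(k+1) = [·s(k)·], so each term gains [ as a prefix and ] as a suffix.
One more step from [[[h]]] gives the answer.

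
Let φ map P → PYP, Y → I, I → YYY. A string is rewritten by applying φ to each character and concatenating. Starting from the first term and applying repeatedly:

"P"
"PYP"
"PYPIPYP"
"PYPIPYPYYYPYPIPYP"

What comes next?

PYPIPYPYYYPYPIPYPIIIPYPIPYPYYYPYPIPYP

Replace each of the 17 characters of PYPIPYPYYYPYPIPYP in place — PYP I PYP YYY PYP I PYP I I I PYP I PYP YYY PYP I PYP — and concatenate.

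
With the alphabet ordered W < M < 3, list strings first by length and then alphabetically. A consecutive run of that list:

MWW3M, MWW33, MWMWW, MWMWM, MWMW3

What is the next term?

MWMMW

The successor of MWMW3 increments the rightmost position that isn't already 3 and resets every position after it to W.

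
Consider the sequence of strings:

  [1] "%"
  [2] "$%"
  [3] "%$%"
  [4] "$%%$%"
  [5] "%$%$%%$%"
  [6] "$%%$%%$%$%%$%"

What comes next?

%$%$%%$%$%%$%%$%$%%$%

Each term (from the third on) is the two preceding terms concatenated in order: term 3 = %·$% = %$%.
So term 7 is %$%$%%$%·$%%$%%$%$%%$%.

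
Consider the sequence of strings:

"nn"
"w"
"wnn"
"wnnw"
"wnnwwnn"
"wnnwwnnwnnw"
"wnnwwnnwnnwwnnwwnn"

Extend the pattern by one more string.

wnnwwnnwnnwwnnwwnnwnnwwnnwnnw

Each term (from the third on) is the previous term followed by the one before it: term 3 = w·nn = wnn.
So term 8 is wnnwwnnwnnwwnnwwnn·wnnwwnnwnnw.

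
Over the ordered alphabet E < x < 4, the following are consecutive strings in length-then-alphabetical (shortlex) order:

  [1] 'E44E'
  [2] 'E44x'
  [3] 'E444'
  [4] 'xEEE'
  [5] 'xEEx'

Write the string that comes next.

The successor of xEEx increments the rightmost position that isn't already 4 and resets every position after it to E.

xEE4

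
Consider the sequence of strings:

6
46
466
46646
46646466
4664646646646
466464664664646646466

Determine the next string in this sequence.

4664646646646466464664664646646646

Each term (from the third on) is the previous term followed by the one before it: term 3 = 46·6 = 466.
So term 8 is 466464664664646646466·4664646646646.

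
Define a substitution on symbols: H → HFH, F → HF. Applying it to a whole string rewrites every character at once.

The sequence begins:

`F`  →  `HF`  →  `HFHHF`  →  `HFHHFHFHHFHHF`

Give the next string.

HFHHFHFHHFHHFHFHHFHFHHFHHFHFHHFHHF

Replace each of the 13 characters of HFHHFHFHHFHHF in place — HFH HF HFH HFH HF HFH HF HFH HFH HF HFH HFH HF — and concatenate.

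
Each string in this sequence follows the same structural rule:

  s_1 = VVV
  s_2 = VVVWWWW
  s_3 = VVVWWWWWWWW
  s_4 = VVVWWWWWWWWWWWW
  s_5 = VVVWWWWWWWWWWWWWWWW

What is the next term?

The strings grow by a fixed suffix WWWW each time.
So the next term is VVVWWWWWWWWWWWWWWWW·WWWW.

VVVWWWWWWWWWWWWWWWWWWWW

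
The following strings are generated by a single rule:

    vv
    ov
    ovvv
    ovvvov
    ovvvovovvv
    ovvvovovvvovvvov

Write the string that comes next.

Each term (from the third on) is the previous term followed by the one before it: term 3 = ov·vv = ovvv.
So term 7 is ovvvovovvvovvvov·ovvvovovvv.

ovvvovovvvovvvovovvvovovvv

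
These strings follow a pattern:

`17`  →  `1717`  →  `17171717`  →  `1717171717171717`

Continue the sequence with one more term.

17171717171717171717171717171717

Each string is two copies of the previous one concatenated.
So the next term is two copies of 1717171717171717.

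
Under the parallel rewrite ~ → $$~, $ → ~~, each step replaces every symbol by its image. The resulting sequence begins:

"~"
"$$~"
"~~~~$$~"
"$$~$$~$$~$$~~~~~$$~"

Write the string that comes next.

Rewriting the 19 symbols of $$~$$~$$~$$~~~~~$$~ one by one yields ~~ ~~ $$~ ~~ ~~ $$~ ~~ ~~ $$~ ~~ ~~ $$~ $$~ $$~ $$~ $$~ ~~ ~~ $$~; concatenated:

~~~~$$~~~~~$$~~~~~$$~~~~~$$~$$~$$~$$~$$~~~~~$$~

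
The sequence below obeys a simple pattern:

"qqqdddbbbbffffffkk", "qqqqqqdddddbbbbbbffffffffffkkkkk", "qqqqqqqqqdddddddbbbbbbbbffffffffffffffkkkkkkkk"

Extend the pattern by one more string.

Term n consists of 3n q's, followed by 2n+1 d's, followed by 2n+2 b's, followed by 4n+2 f's, followed by 3n-1 k's (n = 1, 2, …).
For the next term, n = 4, so the run lengths are 12, 9, 10, 18, 11.

qqqqqqqqqqqqdddddddddbbbbbbbbbbffffffffffffffffffkkkkkkkkkkk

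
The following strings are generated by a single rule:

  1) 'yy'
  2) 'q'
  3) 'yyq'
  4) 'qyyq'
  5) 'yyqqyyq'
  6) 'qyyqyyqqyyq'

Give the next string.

Each term (from the third on) is the two preceding terms concatenated in order: term 3 = yy·q = yyq.
So term 7 is yyqqyyq·qyyqyyqqyyq.

yyqqyyqqyyqyyqqyyq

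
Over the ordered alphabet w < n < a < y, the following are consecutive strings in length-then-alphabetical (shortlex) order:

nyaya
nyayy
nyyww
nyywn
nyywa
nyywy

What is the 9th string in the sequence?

nyyna

Continuing the enumeration 3 steps past nyywy: nyywy → nyynw → nyynn → (answer).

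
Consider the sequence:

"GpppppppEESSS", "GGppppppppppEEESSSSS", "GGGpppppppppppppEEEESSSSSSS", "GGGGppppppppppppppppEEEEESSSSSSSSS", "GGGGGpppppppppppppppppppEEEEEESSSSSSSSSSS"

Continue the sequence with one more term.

Each string has the form G^{n-1} p^{3n+1} E^{n} S^{2n-1}, where the shown terms are n = 2, 3, 4, 5, 6.
At n = 7 the blocks have lengths 6, 22, 7, 13.

GGGGGGppppppppppppppppppppppEEEEEEESSSSSSSSSSSSS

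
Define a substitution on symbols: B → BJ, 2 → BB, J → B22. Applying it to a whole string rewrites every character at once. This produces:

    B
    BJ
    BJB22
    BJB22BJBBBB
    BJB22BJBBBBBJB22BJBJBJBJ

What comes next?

φ(BJB22BJBBBBBJB22BJBJBJBJ) expands symbol-by-symbol to BJ B22 BJ BB BB BJ B22 BJ BJ BJ BJ BJ B22 BJ BB BB BJ B22 BJ B22 BJ B22 BJ B22; joining the 24 pieces gives the next term.

BJB22BJBBBBBJB22BJBJBJBJBJB22BJBBBBBJB22BJB22BJB22BJB22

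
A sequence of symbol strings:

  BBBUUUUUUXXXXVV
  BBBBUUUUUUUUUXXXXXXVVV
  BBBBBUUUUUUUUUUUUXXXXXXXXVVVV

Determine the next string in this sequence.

BBBBBBUUUUUUUUUUUUUUUXXXXXXXXXXVVVVV

Term n consists of n+1 B's, followed by 3n U's, followed by 2n X's, followed by n V's, where the shown terms are n = 2, 3, 4.
At n = 5 the blocks have lengths 6, 15, 10, 5.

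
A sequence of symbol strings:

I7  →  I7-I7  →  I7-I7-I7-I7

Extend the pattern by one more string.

Every step duplicates the string with '-' between the halves.
Doubling I7-I7-I7-I7 with '-' between the halves:

I7-I7-I7-I7-I7-I7-I7-I7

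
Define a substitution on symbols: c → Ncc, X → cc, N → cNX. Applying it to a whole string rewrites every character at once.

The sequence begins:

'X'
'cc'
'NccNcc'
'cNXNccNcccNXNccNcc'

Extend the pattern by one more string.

Applying the rule to each of the 18 symbols of cNXNccNcccNXNccNcc gives the pieces Ncc cNX cc cNX Ncc Ncc cNX Ncc Ncc Ncc cNX cc cNX Ncc Ncc cNX Ncc Ncc, which concatenate to the answer.

NcccNXcccNXNccNcccNXNccNccNcccNXcccNXNccNcccNXNccNcc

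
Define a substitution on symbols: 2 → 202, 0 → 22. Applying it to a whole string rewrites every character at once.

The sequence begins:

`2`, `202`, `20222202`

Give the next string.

Expanding 20222202: 2→202, 0→22, 2→202, 2→202, 2→202, 2→202, 0→22, 2→202. Concatenated: 202 22 202 202 202 202 22 202.

2022220220220220222202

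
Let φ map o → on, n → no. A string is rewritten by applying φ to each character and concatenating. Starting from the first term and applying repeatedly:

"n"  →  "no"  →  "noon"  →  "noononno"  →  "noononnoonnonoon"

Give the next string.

Rewriting the 16 symbols of noononnoonnonoon one by one yields no on on no on no no on on no no on no on on no; concatenated:

noononnoonnonoononnonoonnoononno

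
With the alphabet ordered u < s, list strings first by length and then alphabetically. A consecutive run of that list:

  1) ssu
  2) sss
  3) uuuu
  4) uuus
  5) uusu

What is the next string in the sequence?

Treat uusu as a base-2 numeral over the given alphabet and add one, carrying through any trailing s's.

uuss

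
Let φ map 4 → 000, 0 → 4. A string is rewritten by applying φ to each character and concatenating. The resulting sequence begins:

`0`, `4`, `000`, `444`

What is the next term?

Apply φ to 444 symbol by symbol: 4→000, 4→000, 4→000; joined: 000 000 000.

000000000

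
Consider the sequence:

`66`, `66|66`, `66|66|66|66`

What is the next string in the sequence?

Every step duplicates the string with '|' between the halves.
Doubling 66|66|66|66 with '|' between the halves:

66|66|66|66|66|66|66|66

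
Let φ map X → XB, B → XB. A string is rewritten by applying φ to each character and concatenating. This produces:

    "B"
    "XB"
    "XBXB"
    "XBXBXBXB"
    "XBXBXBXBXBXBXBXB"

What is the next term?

Replace each of the 16 characters of XBXBXBXBXBXBXBXB in place — XB XB XB XB XB XB XB XB XB XB XB XB XB XB XB XB — and concatenate.

XBXBXBXBXBXBXBXBXBXBXBXBXBXBXBXB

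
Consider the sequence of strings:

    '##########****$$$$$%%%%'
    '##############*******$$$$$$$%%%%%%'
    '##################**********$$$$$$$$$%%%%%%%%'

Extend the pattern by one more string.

######################*************$$$$$$$$$$$%%%%%%%%%%

Each string has the form #^{4n+2} *^{3n-2} $^{2n+1} %^{2n}, where the shown terms are n = 2, 3, 4.
Setting n = 5 gives 22, 13, 11, 10 characters in each block.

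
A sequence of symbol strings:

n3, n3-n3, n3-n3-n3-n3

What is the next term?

Each string is two copies of the previous one joined by '-'.
Doubling n3-n3-n3-n3 with '-' between the halves:

n3-n3-n3-n3-n3-n3-n3-n3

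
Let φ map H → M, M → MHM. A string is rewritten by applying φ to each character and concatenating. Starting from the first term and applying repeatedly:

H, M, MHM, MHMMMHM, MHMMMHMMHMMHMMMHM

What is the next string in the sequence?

Replace each of the 17 characters of MHMMMHMMHMMHMMMHM in place — MHM M MHM MHM MHM M MHM MHM M MHM MHM M MHM MHM MHM M MHM — and concatenate.

MHMMMHMMHMMHMMMHMMHMMMHMMHMMMHMMHMMHMMMHM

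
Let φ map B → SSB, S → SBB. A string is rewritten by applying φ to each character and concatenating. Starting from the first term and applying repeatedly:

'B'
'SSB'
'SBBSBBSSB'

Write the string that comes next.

SBBSSBSSBSBBSSBSSBSBBSBBSSB

Expanding SBBSBBSSB: S→SBB, B→SSB, B→SSB, S→SBB, B→SSB, B→SSB, S→SBB, S→SBB, B→SSB. Concatenated: SBB SSB SSB SBB SSB SSB SBB SBB SSB.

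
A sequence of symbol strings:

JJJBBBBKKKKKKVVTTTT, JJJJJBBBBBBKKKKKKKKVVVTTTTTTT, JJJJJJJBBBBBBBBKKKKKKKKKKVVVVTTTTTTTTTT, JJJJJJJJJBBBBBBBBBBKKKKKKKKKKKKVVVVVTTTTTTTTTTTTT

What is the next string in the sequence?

JJJJJJJJJJJBBBBBBBBBBBBKKKKKKKKKKKKKKVVVVVVTTTTTTTTTTTTTTTT

Reading off run lengths: J runs 3, 5, 7, 9; B runs 4, 6, 8, 10; K runs 6, 8, 10, 12; V runs 2, 3, 4, 5; T runs 4, 7, 10, 13 — each is linear in n, where the shown terms are n = 2, 3, 4, 5.
For the next term, n = 6, so the run lengths are 11, 12, 14, 6, 16.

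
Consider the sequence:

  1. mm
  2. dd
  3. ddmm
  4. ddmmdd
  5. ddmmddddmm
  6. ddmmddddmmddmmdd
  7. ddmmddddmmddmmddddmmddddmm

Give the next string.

Each term (from the third on) is the previous term followed by the one before it: term 3 = dd·mm = ddmm.
Continuing: ddmmddddmmddmmddddmmddddmm · ddmmddddmmddmmdd gives term 8.

ddmmddddmmddmmddddmmddddmmddmmddddmmddmmdd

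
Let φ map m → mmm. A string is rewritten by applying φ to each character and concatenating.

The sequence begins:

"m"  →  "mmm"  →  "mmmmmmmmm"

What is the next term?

Expanding mmmmmmmmm: m→mmm, m→mmm, m→mmm, m→mmm, m→mmm, m→mmm, m→mmm, m→mmm, m→mmm. Concatenated: mmm mmm mmm mmm mmm mmm mmm mmm mmm.

mmmmmmmmmmmmmmmmmmmmmmmmmmm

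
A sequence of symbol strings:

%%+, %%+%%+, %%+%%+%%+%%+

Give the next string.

Every step duplicates the string.
One more doubling of %%+%%+%%+%%+ gives the answer.

%%+%%+%%+%%+%%+%%+%%+%%+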